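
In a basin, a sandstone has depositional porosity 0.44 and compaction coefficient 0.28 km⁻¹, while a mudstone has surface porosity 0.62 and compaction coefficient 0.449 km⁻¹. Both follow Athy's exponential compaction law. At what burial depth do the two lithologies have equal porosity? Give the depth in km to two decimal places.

Set φ₀ₐ e^(−βₐZ) = φ₀ᵦ e^(−βᵦZ) ⇒ ln(φ₀ₐ/φ₀ᵦ) = (βₐ − βᵦ)·Z
Z = ln(0.44/0.62) / (0.28 − 0.449) = -0.3429 / -0.169 = 2.029 km

2.03 km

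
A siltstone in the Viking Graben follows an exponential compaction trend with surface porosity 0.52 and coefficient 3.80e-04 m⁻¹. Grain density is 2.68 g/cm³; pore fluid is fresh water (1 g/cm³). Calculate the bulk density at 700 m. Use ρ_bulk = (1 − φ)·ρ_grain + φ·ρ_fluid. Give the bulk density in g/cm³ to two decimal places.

2.01 g/cm³

Working in km (1 km = 1000 m; c in km⁻¹ = c in m⁻¹ × 1000):
Porosity at depth: n = 0.52·exp(−0.38×0.7) = 0.52×0.7664 = 0.3985
Bulk density: ρ_b = (1−n)ρ_g + n·ρ_f = 0.6015×2.68 + 0.3985×1
       = 1.612 + 0.399 = 2.010 g/cm³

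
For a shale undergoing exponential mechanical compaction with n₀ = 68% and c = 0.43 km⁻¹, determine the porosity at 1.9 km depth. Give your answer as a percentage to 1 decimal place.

30.0%

n = n₀·exp(−c·z) = 0.68 × exp(−0.43 × 1.9) = 0.68 × exp(−0.817)
  = 0.68 × 0.4418 = 0.3004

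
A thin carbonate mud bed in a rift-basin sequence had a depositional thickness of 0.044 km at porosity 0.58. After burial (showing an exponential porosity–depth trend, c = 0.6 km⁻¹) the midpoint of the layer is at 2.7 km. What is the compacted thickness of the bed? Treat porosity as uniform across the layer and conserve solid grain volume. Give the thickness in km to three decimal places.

Porosity at 2.7 km: φ = 0.58·exp(−0.6×2.7) = 0.1148
Solid-volume conservation: h(1−φ) = h₀(1−φ₀) ⇒ h = h₀·(1−φ₀)/(1−φ)
h = 0.044 × (1 − 0.58)/(1 − 0.1148) = 0.044 × 0.4745 = 0.0209 km

0.021 km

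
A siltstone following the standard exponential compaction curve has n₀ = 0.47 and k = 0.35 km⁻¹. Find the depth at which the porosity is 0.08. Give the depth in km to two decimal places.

Invert Athy's law: z = ln(n₀/n) / k
z = ln(0.47/0.08) / 0.35 = ln(5.875) / 0.35 = 1.7707 / 0.35 = 5.059 km

5.06 km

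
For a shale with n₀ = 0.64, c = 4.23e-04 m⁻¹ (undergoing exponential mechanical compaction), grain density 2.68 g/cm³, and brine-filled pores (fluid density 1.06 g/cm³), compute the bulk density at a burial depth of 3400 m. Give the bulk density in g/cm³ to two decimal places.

Working in km (1 km = 1000 m; c in km⁻¹ = c in m⁻¹ × 1000):
Porosity at depth: n = 0.64·exp(−0.423×3.4) = 0.64×0.2374 = 0.1519
Bulk density: ρ_b = (1−n)ρ_g + n·ρ_f = 0.8481×2.68 + 0.1519×1.06
       = 2.273 + 0.161 = 2.434 g/cm³

2.43 g/cm³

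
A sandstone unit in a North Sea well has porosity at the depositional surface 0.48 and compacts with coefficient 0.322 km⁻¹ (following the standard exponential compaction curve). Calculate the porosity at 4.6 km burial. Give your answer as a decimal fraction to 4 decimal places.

n = n₀·exp(−β·z) = 0.48 × exp(−0.322 × 4.6) = 0.48 × exp(−1.481)
  = 0.48 × 0.2274 = 0.1091

0.1091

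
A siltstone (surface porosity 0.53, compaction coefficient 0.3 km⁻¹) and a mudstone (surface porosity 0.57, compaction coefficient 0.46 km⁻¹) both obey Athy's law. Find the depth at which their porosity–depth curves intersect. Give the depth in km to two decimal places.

Set n₀ₐ e^(−kₐd) = n₀ᵦ e^(−kᵦd) ⇒ ln(n₀ₐ/n₀ᵦ) = (kₐ − kᵦ)·d
d = ln(0.53/0.57) / (0.3 − 0.46) = -0.0728 / -0.16 = 0.455 km

0.45 km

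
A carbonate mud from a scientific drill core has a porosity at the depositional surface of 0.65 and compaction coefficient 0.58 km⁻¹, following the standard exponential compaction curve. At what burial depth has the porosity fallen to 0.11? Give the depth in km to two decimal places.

3.06 km

Invert Athy's law: d = ln(φ₀/φ) / k
d = ln(0.65/0.11) / 0.58 = ln(5.909) / 0.58 = 1.7765 / 0.58 = 3.063 km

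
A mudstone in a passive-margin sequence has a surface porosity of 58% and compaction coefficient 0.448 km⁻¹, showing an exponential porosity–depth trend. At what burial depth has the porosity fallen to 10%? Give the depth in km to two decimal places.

Invert Athy's law: z = ln(phi₀/phi) / β
z = ln(0.58/0.1) / 0.448 = ln(5.8) / 0.448 = 1.7579 / 0.448 = 3.924 km

3.92 km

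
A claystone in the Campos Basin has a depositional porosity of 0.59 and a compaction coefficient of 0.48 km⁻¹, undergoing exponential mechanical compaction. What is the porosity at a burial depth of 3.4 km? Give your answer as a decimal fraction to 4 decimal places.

0.1154

n = n₀·exp(−k·z) = 0.59 × exp(−0.48 × 3.4) = 0.59 × exp(−1.632)
  = 0.59 × 0.1955 = 0.1154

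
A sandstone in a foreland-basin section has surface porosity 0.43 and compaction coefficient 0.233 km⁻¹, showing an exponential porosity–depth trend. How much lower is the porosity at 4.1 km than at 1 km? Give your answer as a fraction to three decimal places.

0.175

phi(1) = 0.43·e^(−0.233×1) = 0.3406
phi(4.1) = 0.43·e^(−0.233×4.1) = 0.1654
Δphi = 0.3406 − 0.1654 = 0.1752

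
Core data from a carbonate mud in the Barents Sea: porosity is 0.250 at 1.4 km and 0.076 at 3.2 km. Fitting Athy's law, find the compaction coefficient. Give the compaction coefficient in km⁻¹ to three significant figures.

Athy: n(d) = n₀ e^(−kd) ⇒ n₁/n₂ = e^{k(d₂−d₁)} ⇒ k = ln(n₁/n₂)/(d₂−d₁)
k = ln(0.25/0.076) / (3.2 − 1.4) = ln(3.289) / 1.8 = 1.1907 / 1.8 = 0.6615 km⁻¹

0.662 km⁻¹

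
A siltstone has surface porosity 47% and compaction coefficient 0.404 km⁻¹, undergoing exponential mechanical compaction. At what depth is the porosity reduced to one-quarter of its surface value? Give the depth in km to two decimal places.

φ/φ₀ = 1/4 ⇒ exp(−k·z) = 1/4 ⇒ z = ln(4) / k
z = 1.3863 / 0.404 = 3.431 km

3.43 km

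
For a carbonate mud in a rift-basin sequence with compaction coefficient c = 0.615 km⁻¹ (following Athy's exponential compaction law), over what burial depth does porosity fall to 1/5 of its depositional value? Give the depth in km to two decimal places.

φ/φ₀ = 1/5 ⇒ exp(−c·Z) = 1/5 ⇒ Z = ln(5) / c
Z = 1.6094 / 0.615 = 2.617 km

2.62 km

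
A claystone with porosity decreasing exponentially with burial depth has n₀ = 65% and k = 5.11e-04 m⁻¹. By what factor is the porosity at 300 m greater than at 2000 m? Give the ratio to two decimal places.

2.38

Working in km (1 km = 1000 m; k in km⁻¹ = k in m⁻¹ × 1000):
n(Z₁)/n(Z₂) = e^(−k·Z₁)/e^(−k·Z₂) = e^{k(Z₂−Z₁)}
= exp(0.511 × 1.7) = exp(0.8687) = 2.3838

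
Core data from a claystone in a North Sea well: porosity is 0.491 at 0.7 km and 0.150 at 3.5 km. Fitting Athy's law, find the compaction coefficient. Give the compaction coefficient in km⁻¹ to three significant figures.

0.424 km⁻¹

Athy: phi(z) = phi₀ e^(−kz) ⇒ phi₁/phi₂ = e^{k(z₂−z₁)} ⇒ k = ln(phi₁/phi₂)/(z₂−z₁)
k = ln(0.491/0.15) / (3.5 − 0.7) = ln(3.273) / 2.8 = 1.1858 / 2.8 = 0.4235 km⁻¹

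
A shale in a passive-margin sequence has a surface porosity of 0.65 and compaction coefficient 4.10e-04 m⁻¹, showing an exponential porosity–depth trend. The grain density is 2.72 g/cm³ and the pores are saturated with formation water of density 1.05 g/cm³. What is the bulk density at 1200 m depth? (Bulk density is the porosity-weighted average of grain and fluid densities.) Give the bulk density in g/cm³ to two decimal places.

2.06 g/cm³

Working in km (1 km = 1000 m; β in km⁻¹ = β in m⁻¹ × 1000):
Porosity at depth: φ = 0.65·exp(−0.41×1.2) = 0.65×0.6114 = 0.3974
Bulk density: ρ_b = (1−φ)ρ_g + φ·ρ_f = 0.6026×2.72 + 0.3974×1.05
       = 1.639 + 0.417 = 2.056 g/cm³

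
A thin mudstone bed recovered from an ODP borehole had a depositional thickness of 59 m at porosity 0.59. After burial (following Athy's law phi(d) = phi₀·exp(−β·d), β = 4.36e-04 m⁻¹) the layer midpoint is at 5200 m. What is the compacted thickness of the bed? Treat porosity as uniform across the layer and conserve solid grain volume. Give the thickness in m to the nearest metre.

Working in km (1 km = 1000 m; β in km⁻¹ = β in m⁻¹ × 1000):
Porosity at 5.2 km: phi = 0.59·exp(−0.436×5.2) = 0.0611
Solid-volume conservation: h(1−phi) = h₀(1−phi₀) ⇒ h = h₀·(1−phi₀)/(1−phi)
h = 0.059 × (1 − 0.59)/(1 − 0.0611) = 0.059 × 0.4367 = 0.0258 km

26 m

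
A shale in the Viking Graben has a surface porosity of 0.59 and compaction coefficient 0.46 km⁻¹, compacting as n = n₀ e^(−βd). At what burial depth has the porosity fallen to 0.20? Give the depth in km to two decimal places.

Invert Athy's law: d = ln(n₀/n) / β
d = ln(0.59/0.2) / 0.46 = ln(2.95) / 0.46 = 1.0818 / 0.46 = 2.352 km

2.35 km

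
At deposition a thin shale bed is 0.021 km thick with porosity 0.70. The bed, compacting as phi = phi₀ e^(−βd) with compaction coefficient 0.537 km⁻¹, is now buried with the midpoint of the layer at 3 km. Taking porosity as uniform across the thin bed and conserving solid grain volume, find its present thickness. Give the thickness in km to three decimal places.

0.007 km

Porosity at 3 km: phi = 0.7·exp(−0.537×3) = 0.1398
Solid-volume conservation: h(1−phi) = h₀(1−phi₀) ⇒ h = h₀·(1−phi₀)/(1−phi)
h = 0.021 × (1 − 0.7)/(1 − 0.1398) = 0.021 × 0.3487 = 0.0073 km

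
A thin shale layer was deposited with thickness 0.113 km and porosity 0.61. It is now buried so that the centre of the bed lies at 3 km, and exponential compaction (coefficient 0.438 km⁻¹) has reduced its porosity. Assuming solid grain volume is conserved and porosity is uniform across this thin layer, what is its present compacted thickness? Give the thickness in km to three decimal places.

Porosity at 3 km: n = 0.61·exp(−0.438×3) = 0.1639
Solid-volume conservation: h(1−n) = h₀(1−n₀) ⇒ h = h₀·(1−n₀)/(1−n)
h = 0.113 × (1 − 0.61)/(1 − 0.1639) = 0.113 × 0.4665 = 0.0527 km

0.053 km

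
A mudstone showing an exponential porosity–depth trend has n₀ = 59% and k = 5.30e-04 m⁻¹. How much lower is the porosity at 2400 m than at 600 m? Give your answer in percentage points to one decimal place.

26.4 percentage points

Working in km (1 km = 1000 m; k in km⁻¹ = k in m⁻¹ × 1000):
n(0.6) = 0.59·e^(−0.53×0.6) = 0.4293
n(2.4) = 0.59·e^(−0.53×2.4) = 0.1654
Δn = 0.4293 − 0.1654 = 0.2639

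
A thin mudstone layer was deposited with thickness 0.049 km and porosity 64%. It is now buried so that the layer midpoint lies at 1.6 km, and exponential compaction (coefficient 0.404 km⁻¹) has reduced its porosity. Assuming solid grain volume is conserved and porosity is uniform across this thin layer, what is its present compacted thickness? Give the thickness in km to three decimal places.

0.027 km

Porosity at 1.6 km: φ = 0.64·exp(−0.404×1.6) = 0.3353
Solid-volume conservation: h(1−φ) = h₀(1−φ₀) ⇒ h = h₀·(1−φ₀)/(1−φ)
h = 0.049 × (1 − 0.64)/(1 − 0.3353) = 0.049 × 0.5416 = 0.0265 km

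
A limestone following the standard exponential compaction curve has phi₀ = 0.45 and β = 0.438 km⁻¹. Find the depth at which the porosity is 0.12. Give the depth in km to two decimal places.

Invert Athy's law: d = ln(phi₀/phi) / β
d = ln(0.45/0.12) / 0.438 = ln(3.75) / 0.438 = 1.3218 / 0.438 = 3.018 km

3.02 km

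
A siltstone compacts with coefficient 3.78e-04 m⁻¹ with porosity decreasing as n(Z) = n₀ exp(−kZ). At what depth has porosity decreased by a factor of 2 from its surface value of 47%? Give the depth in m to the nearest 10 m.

1830 m

Working in km (1 km = 1000 m; k in km⁻¹ = k in m⁻¹ × 1000):
n/n₀ = 1/2 ⇒ exp(−k·Z) = 1/2 ⇒ Z = ln(2) / k
Z = 0.6931 / 0.378 = 1.834 km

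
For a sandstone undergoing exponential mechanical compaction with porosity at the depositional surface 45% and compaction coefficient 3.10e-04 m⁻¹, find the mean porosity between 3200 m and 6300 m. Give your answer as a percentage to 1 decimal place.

10.7%

Working in km (1 km = 1000 m; k in km⁻¹ = k in m⁻¹ × 1000):
⟨n⟩ = (1/(Z₂−Z₁)) ∫ n₀ e^(−kZ) dZ = n₀·(e^(−k·Z₁) − e^(−k·Z₂)) / (k·(Z₂−Z₁))
e^(−0.31×3.2) = 0.3708; e^(−0.31×6.3) = 0.1418
⟨n⟩ = 0.45 × (0.3708 − 0.1418) / (0.31 × 3.1) = 0.45 × 0.2383 = 0.1072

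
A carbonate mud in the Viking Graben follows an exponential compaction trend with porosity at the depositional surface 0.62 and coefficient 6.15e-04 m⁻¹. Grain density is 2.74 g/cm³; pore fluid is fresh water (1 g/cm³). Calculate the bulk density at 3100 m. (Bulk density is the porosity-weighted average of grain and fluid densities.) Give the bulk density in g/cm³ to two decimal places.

2.58 g/cm³

Working in km (1 km = 1000 m; c in km⁻¹ = c in m⁻¹ × 1000):
Porosity at depth: φ = 0.62·exp(−0.615×3.1) = 0.62×0.1486 = 0.0921
Bulk density: ρ_b = (1−φ)ρ_g + φ·ρ_f = 0.9079×2.74 + 0.0921×1
       = 2.488 + 0.092 = 2.580 g/cm³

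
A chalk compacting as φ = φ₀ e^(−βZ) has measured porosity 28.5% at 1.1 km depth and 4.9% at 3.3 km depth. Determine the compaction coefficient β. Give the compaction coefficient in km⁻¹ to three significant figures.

Athy: φ(Z) = φ₀ e^(−βZ) ⇒ φ₁/φ₂ = e^{β(Z₂−Z₁)} ⇒ β = ln(φ₁/φ₂)/(Z₂−Z₁)
β = ln(0.285/0.049) / (3.3 − 1.1) = ln(5.816) / 2.2 = 1.7607 / 2.2 = 0.8003 km⁻¹

0.800 km⁻¹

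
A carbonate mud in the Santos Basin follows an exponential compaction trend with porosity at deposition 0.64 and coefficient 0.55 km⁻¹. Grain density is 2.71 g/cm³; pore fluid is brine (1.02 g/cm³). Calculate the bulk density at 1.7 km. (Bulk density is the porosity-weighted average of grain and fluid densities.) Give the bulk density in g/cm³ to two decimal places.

2.29 g/cm³

Porosity at depth: φ = 0.64·exp(−0.55×1.7) = 0.64×0.3926 = 0.2513
Bulk density: ρ_b = (1−φ)ρ_g + φ·ρ_f = 0.7487×2.71 + 0.2513×1.02
       = 2.029 + 0.256 = 2.285 g/cm³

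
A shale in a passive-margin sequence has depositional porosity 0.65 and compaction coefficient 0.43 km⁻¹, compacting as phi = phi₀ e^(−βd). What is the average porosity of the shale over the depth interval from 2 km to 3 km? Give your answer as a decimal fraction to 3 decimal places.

0.224

⟨phi⟩ = (1/(d₂−d₁)) ∫ phi₀ e^(−βd) dd = phi₀·(e^(−β·d₁) − e^(−β·d₂)) / (β·(d₂−d₁))
e^(−0.43×2) = 0.4232; e^(−0.43×3) = 0.2753
⟨phi⟩ = 0.65 × (0.4232 − 0.2753) / (0.43 × 1) = 0.65 × 0.3439 = 0.2236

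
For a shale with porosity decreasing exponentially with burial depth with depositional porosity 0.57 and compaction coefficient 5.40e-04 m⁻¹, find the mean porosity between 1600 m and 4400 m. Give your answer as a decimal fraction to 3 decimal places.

0.124

Working in km (1 km = 1000 m; β in km⁻¹ = β in m⁻¹ × 1000):
⟨phi⟩ = (1/(z₂−z₁)) ∫ phi₀ e^(−βz) dz = phi₀·(e^(−β·z₁) − e^(−β·z₂)) / (β·(z₂−z₁))
e^(−0.54×1.6) = 0.4215; e^(−0.54×4.4) = 0.0929
⟨phi⟩ = 0.57 × (0.4215 − 0.0929) / (0.54 × 2.8) = 0.57 × 0.2173 = 0.1239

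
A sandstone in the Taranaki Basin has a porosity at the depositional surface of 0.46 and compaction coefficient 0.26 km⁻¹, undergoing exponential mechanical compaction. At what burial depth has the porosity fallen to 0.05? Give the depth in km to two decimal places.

Invert Athy's law: z = ln(φ₀/φ) / k
z = ln(0.46/0.05) / 0.26 = ln(9.2) / 0.26 = 2.2192 / 0.26 = 8.535 km

8.54 km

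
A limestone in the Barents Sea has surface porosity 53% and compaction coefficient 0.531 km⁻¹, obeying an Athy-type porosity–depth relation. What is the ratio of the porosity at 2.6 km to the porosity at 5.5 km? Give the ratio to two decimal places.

n(Z₁)/n(Z₂) = e^(−c·Z₁)/e^(−c·Z₂) = e^{c(Z₂−Z₁)}
= exp(0.531 × 2.9) = exp(1.54) = 4.6641

4.66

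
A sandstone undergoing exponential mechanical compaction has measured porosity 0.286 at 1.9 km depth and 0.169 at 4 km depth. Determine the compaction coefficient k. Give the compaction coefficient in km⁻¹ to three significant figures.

0.251 km⁻¹

Athy: φ(Z) = φ₀ e^(−kZ) ⇒ φ₁/φ₂ = e^{k(Z₂−Z₁)} ⇒ k = ln(φ₁/φ₂)/(Z₂−Z₁)
k = ln(0.286/0.169) / (4 − 1.9) = ln(1.692) / 2.1 = 0.5261 / 2.1 = 0.2505 km⁻¹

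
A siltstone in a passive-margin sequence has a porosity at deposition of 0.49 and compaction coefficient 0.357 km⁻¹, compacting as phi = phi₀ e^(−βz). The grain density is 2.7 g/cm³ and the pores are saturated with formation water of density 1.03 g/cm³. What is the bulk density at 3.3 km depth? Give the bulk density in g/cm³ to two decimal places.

2.45 g/cm³

Porosity at depth: phi = 0.49·exp(−0.357×3.3) = 0.49×0.3079 = 0.1509
Bulk density: ρ_b = (1−phi)ρ_g + phi·ρ_f = 0.8491×2.7 + 0.1509×1.03
       = 2.293 + 0.155 = 2.448 g/cm³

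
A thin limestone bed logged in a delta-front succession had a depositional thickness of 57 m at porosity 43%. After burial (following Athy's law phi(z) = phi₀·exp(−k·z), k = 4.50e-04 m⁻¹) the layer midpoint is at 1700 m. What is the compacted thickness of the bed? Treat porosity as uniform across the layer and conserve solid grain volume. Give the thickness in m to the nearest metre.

Working in km (1 km = 1000 m; k in km⁻¹ = k in m⁻¹ × 1000):
Porosity at 1.7 km: phi = 0.43·exp(−0.45×1.7) = 0.2001
Solid-volume conservation: h(1−phi) = h₀(1−phi₀) ⇒ h = h₀·(1−phi₀)/(1−phi)
h = 0.057 × (1 − 0.43)/(1 − 0.2001) = 0.057 × 0.7126 = 0.0406 km

41 m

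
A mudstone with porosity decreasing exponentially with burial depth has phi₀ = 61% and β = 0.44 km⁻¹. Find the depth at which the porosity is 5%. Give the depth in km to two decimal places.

Invert Athy's law: Z = ln(phi₀/phi) / β
Z = ln(0.61/0.05) / 0.44 = ln(12.2) / 0.44 = 2.5014 / 0.44 = 5.685 km

5.69 km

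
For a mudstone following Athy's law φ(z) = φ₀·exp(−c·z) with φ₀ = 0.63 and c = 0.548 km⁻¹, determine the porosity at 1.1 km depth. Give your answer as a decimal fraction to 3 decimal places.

0.345

φ = φ₀·exp(−c·z) = 0.63 × exp(−0.548 × 1.1) = 0.63 × exp(−0.6028)
  = 0.63 × 0.5473 = 0.3448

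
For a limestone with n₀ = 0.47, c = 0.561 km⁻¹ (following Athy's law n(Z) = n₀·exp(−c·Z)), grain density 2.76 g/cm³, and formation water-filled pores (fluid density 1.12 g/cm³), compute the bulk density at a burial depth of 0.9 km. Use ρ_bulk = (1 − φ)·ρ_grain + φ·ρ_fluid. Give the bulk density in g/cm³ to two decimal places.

2.29 g/cm³

Porosity at depth: n = 0.47·exp(−0.561×0.9) = 0.47×0.6036 = 0.2837
Bulk density: ρ_b = (1−n)ρ_g + n·ρ_f = 0.7163×2.76 + 0.2837×1.12
       = 1.977 + 0.318 = 2.295 g/cm³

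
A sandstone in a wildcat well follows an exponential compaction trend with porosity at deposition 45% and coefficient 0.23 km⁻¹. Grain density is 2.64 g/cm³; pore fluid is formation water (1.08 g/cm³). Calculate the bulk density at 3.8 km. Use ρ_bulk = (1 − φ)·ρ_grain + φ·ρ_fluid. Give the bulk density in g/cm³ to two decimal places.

Porosity at depth: φ = 0.45·exp(−0.23×3.8) = 0.45×0.4173 = 0.1878
Bulk density: ρ_b = (1−φ)ρ_g + φ·ρ_f = 0.8122×2.64 + 0.1878×1.08
       = 2.144 + 0.203 = 2.347 g/cm³

2.35 g/cm³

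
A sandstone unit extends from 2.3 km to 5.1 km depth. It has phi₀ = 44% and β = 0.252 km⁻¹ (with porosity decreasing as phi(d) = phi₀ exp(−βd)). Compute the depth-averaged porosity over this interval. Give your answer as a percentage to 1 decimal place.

⟨phi⟩ = (1/(d₂−d₁)) ∫ phi₀ e^(−βd) dd = phi₀·(e^(−β·d₁) − e^(−β·d₂)) / (β·(d₂−d₁))
e^(−0.252×2.3) = 0.5601; e^(−0.252×5.1) = 0.2766
⟨phi⟩ = 0.44 × (0.5601 − 0.2766) / (0.252 × 2.8) = 0.44 × 0.4018 = 0.1768

17.7%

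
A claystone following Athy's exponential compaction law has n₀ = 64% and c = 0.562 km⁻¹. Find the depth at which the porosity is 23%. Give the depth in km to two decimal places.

1.82 km

Invert Athy's law: z = ln(n₀/n) / c
z = ln(0.64/0.23) / 0.562 = ln(2.783) / 0.562 = 1.0234 / 0.562 = 1.821 km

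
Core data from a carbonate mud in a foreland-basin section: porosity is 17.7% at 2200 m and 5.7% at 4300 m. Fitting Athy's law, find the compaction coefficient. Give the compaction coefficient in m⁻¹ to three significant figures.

Working in km (1 km = 1000 m; β in km⁻¹ = β in m⁻¹ × 1000):
Athy: n(z) = n₀ e^(−βz) ⇒ n₁/n₂ = e^{β(z₂−z₁)} ⇒ β = ln(n₁/n₂)/(z₂−z₁)
β = ln(0.177/0.057) / (4.3 − 2.2) = ln(3.105) / 2.1 = 1.1331 / 2.1 = 0.5396 km⁻¹

0.000540 m⁻¹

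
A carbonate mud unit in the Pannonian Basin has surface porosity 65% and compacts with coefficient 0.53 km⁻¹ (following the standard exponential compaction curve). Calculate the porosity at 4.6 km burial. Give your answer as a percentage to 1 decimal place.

n = n₀·exp(−k·d) = 0.65 × exp(−0.53 × 4.6) = 0.65 × exp(−2.438)
  = 0.65 × 0.0873 = 0.0568

5.7%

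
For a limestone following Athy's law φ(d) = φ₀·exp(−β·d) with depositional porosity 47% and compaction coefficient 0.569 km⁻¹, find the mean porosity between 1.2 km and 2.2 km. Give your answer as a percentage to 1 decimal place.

18.1%

⟨φ⟩ = (1/(d₂−d₁)) ∫ φ₀ e^(−βd) dd = φ₀·(e^(−β·d₁) − e^(−β·d₂)) / (β·(d₂−d₁))
e^(−0.569×1.2) = 0.5052; e^(−0.569×2.2) = 0.2860
⟨φ⟩ = 0.47 × (0.5052 − 0.2860) / (0.569 × 1) = 0.47 × 0.3853 = 0.1811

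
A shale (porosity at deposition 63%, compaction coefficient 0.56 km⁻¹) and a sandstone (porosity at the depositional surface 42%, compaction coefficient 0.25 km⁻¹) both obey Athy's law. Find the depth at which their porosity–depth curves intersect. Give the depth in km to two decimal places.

1.31 km

Set n₀ₐ e^(−cₐd) = n₀ᵦ e^(−cᵦd) ⇒ ln(n₀ₐ/n₀ᵦ) = (cₐ − cᵦ)·d
d = ln(0.63/0.42) / (0.56 − 0.25) = 0.4055 / 0.31 = 1.308 km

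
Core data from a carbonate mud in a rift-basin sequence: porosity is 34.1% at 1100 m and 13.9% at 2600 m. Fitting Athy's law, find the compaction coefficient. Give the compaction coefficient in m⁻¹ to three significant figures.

Working in km (1 km = 1000 m; β in km⁻¹ = β in m⁻¹ × 1000):
Athy: phi(z) = phi₀ e^(−βz) ⇒ phi₁/phi₂ = e^{β(z₂−z₁)} ⇒ β = ln(phi₁/phi₂)/(z₂−z₁)
β = ln(0.341/0.139) / (2.6 − 1.1) = ln(2.453) / 1.5 = 0.8974 / 1.5 = 0.5983 km⁻¹

0.000598 m⁻¹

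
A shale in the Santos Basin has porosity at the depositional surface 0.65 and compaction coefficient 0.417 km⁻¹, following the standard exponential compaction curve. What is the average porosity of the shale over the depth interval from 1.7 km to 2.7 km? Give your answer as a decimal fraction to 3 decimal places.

0.262

⟨n⟩ = (1/(d₂−d₁)) ∫ n₀ e^(−cd) dd = n₀·(e^(−c·d₁) − e^(−c·d₂)) / (c·(d₂−d₁))
e^(−0.417×1.7) = 0.4922; e^(−0.417×2.7) = 0.3244
⟨n⟩ = 0.65 × (0.4922 − 0.3244) / (0.417 × 1) = 0.65 × 0.4025 = 0.2616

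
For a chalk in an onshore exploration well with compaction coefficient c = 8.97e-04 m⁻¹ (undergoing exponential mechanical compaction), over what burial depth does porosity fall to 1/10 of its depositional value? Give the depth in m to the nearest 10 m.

Working in km (1 km = 1000 m; c in km⁻¹ = c in m⁻¹ × 1000):
phi/phi₀ = 1/10 ⇒ exp(−c·Z) = 1/10 ⇒ Z = ln(10) / c
Z = 2.3026 / 0.897 = 2.567 km

2570 m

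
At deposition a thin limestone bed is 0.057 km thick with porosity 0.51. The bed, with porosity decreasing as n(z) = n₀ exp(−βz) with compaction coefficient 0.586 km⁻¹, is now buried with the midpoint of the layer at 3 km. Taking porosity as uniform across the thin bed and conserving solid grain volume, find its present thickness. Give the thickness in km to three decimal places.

Porosity at 3 km: n = 0.51·exp(−0.586×3) = 0.0879
Solid-volume conservation: h(1−n) = h₀(1−n₀) ⇒ h = h₀·(1−n₀)/(1−n)
h = 0.057 × (1 − 0.51)/(1 − 0.0879) = 0.057 × 0.5372 = 0.0306 km

0.031 km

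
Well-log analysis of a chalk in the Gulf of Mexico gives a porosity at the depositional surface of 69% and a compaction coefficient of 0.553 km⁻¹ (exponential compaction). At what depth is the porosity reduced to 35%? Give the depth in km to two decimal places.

Invert Athy's law: d = ln(n₀/n) / c
d = ln(0.69/0.35) / 0.553 = ln(1.971) / 0.553 = 0.6788 / 0.553 = 1.227 km

1.23 km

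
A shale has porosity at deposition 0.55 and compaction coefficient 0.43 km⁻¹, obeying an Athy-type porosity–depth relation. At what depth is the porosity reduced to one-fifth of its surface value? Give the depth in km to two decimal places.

3.74 km

phi/phi₀ = 1/5 ⇒ exp(−c·Z) = 1/5 ⇒ Z = ln(5) / c
Z = 1.6094 / 0.43 = 3.743 km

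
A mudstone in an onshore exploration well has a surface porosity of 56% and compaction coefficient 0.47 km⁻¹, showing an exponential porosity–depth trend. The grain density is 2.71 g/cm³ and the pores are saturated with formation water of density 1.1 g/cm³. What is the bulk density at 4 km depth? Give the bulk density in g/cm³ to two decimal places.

Porosity at depth: n = 0.56·exp(−0.47×4) = 0.56×0.1526 = 0.0855
Bulk density: ρ_b = (1−n)ρ_g + n·ρ_f = 0.9145×2.71 + 0.0855×1.1
       = 2.478 + 0.094 = 2.572 g/cm³

2.57 g/cm³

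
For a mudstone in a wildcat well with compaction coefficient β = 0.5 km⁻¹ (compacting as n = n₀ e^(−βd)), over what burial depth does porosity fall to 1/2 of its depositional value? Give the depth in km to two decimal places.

n/n₀ = 1/2 ⇒ exp(−β·d) = 1/2 ⇒ d = ln(2) / β
d = 0.6931 / 0.5 = 1.386 km

1.39 km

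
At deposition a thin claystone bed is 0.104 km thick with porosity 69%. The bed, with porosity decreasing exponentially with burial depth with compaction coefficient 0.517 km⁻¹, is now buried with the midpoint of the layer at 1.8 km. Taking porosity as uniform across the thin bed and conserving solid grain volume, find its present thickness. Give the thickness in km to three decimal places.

0.044 km

Porosity at 1.8 km: n = 0.69·exp(−0.517×1.8) = 0.2721
Solid-volume conservation: h(1−n) = h₀(1−n₀) ⇒ h = h₀·(1−n₀)/(1−n)
h = 0.104 × (1 − 0.69)/(1 − 0.2721) = 0.104 × 0.4259 = 0.0443 km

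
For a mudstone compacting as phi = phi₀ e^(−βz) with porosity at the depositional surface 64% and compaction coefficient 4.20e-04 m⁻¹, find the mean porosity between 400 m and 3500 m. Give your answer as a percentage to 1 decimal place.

Working in km (1 km = 1000 m; β in km⁻¹ = β in m⁻¹ × 1000):
⟨phi⟩ = (1/(z₂−z₁)) ∫ phi₀ e^(−βz) dz = phi₀·(e^(−β·z₁) − e^(−β·z₂)) / (β·(z₂−z₁))
e^(−0.42×0.4) = 0.8454; e^(−0.42×3.5) = 0.2299
⟨phi⟩ = 0.64 × (0.8454 − 0.2299) / (0.42 × 3.1) = 0.64 × 0.4727 = 0.3025

30.3%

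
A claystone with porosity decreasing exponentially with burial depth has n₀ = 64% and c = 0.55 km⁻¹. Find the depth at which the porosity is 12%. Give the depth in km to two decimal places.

Invert Athy's law: z = ln(n₀/n) / c
z = ln(0.64/0.12) / 0.55 = ln(5.333) / 0.55 = 1.6740 / 0.55 = 3.044 km

3.04 km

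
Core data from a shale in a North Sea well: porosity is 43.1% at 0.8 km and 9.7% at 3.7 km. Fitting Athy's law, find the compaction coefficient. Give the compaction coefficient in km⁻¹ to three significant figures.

Athy: phi(z) = phi₀ e^(−cz) ⇒ phi₁/phi₂ = e^{c(z₂−z₁)} ⇒ c = ln(phi₁/phi₂)/(z₂−z₁)
c = ln(0.431/0.097) / (3.7 − 0.8) = ln(4.443) / 2.9 = 1.4914 / 2.9 = 0.5143 km⁻¹

0.514 km⁻¹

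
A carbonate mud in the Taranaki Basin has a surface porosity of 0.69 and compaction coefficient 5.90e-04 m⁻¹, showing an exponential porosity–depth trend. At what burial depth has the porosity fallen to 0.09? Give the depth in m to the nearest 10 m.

3450 m

Working in km (1 km = 1000 m; c in km⁻¹ = c in m⁻¹ × 1000):
Invert Athy's law: Z = ln(n₀/n) / c
Z = ln(0.69/0.09) / 0.59 = ln(7.667) / 0.59 = 2.0369 / 0.59 = 3.452 km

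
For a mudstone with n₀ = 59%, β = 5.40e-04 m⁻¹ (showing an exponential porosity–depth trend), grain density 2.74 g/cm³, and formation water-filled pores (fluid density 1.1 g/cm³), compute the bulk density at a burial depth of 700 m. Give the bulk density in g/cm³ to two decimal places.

Working in km (1 km = 1000 m; β in km⁻¹ = β in m⁻¹ × 1000):
Porosity at depth: n = 0.59·exp(−0.54×0.7) = 0.59×0.6852 = 0.4043
Bulk density: ρ_b = (1−n)ρ_g + n·ρ_f = 0.5957×2.74 + 0.4043×1.1
       = 1.632 + 0.445 = 2.077 g/cm³

2.08 g/cm³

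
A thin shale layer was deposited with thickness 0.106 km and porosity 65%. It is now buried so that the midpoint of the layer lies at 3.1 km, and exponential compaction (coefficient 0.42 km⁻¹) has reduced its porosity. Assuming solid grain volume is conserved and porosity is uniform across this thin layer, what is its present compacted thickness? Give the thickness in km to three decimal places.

0.045 km

Porosity at 3.1 km: n = 0.65·exp(−0.42×3.1) = 0.1768
Solid-volume conservation: h(1−n) = h₀(1−n₀) ⇒ h = h₀·(1−n₀)/(1−n)
h = 0.106 × (1 − 0.65)/(1 − 0.1768) = 0.106 × 0.4252 = 0.0451 km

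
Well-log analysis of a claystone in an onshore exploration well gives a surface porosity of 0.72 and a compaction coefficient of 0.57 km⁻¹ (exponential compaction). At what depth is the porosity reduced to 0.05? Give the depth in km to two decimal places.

4.68 km

Invert Athy's law: z = ln(n₀/n) / c
z = ln(0.72/0.05) / 0.57 = ln(14.4) / 0.57 = 2.6672 / 0.57 = 4.679 km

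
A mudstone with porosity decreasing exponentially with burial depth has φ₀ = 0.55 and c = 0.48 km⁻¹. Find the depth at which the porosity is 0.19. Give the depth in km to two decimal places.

Invert Athy's law: d = ln(φ₀/φ) / c
d = ln(0.55/0.19) / 0.48 = ln(2.895) / 0.48 = 1.0629 / 0.48 = 2.214 km

2.21 km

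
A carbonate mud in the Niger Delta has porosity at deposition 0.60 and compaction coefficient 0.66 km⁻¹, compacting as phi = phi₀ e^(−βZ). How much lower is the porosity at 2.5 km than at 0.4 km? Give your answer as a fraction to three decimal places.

0.346

phi(0.4) = 0.6·e^(−0.66×0.4) = 0.4608
phi(2.5) = 0.6·e^(−0.66×2.5) = 0.1152
Δphi = 0.4608 − 0.1152 = 0.3456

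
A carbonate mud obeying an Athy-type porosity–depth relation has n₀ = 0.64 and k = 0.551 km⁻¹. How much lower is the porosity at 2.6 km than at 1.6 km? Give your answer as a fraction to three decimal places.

0.112

n(1.6) = 0.64·e^(−0.551×1.6) = 0.2650
n(2.6) = 0.64·e^(−0.551×2.6) = 0.1528
Δn = 0.2650 − 0.1528 = 0.1123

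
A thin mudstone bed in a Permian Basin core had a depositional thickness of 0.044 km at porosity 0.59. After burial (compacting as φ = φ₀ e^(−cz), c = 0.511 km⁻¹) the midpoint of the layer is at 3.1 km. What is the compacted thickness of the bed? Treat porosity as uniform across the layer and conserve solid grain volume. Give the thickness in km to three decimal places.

0.021 km

Porosity at 3.1 km: φ = 0.59·exp(−0.511×3.1) = 0.1210
Solid-volume conservation: h(1−φ) = h₀(1−φ₀) ⇒ h = h₀·(1−φ₀)/(1−φ)
h = 0.044 × (1 − 0.59)/(1 − 0.1210) = 0.044 × 0.4665 = 0.0205 km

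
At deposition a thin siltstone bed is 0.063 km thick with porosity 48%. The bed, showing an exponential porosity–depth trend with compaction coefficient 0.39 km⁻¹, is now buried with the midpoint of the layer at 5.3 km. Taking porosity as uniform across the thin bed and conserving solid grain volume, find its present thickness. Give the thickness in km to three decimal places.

0.035 km

Porosity at 5.3 km: phi = 0.48·exp(−0.39×5.3) = 0.0608
Solid-volume conservation: h(1−phi) = h₀(1−phi₀) ⇒ h = h₀·(1−phi₀)/(1−phi)
h = 0.063 × (1 − 0.48)/(1 − 0.0608) = 0.063 × 0.5536 = 0.0349 km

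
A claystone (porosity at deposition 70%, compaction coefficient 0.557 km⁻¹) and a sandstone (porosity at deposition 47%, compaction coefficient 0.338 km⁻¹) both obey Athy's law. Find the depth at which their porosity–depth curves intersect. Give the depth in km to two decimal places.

1.82 km

Set φ₀ₐ e^(−βₐd) = φ₀ᵦ e^(−βᵦd) ⇒ ln(φ₀ₐ/φ₀ᵦ) = (βₐ − βᵦ)·d
d = ln(0.7/0.47) / (0.557 − 0.338) = 0.3983 / 0.219 = 1.819 km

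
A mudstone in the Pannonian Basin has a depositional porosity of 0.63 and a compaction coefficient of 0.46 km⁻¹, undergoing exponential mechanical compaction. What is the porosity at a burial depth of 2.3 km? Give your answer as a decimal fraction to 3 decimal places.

φ = φ₀·exp(−k·z) = 0.63 × exp(−0.46 × 2.3) = 0.63 × exp(−1.058)
  = 0.63 × 0.3471 = 0.2187

0.219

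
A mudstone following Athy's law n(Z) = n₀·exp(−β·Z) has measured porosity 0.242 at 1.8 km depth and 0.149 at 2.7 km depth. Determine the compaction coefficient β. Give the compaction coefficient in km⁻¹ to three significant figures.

0.539 km⁻¹

Athy: n(Z) = n₀ e^(−βZ) ⇒ n₁/n₂ = e^{β(Z₂−Z₁)} ⇒ β = ln(n₁/n₂)/(Z₂−Z₁)
β = ln(0.242/0.149) / (2.7 − 1.8) = ln(1.624) / 0.9 = 0.4850 / 0.9 = 0.5389 km⁻¹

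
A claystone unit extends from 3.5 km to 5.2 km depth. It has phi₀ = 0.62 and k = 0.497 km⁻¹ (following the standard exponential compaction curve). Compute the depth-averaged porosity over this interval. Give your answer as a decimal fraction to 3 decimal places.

0.074

⟨phi⟩ = (1/(Z₂−Z₁)) ∫ phi₀ e^(−kZ) dZ = phi₀·(e^(−k·Z₁) − e^(−k·Z₂)) / (k·(Z₂−Z₁))
e^(−0.497×3.5) = 0.1756; e^(−0.497×5.2) = 0.0754
⟨phi⟩ = 0.62 × (0.1756 − 0.0754) / (0.497 × 1.7) = 0.62 × 0.1186 = 0.0735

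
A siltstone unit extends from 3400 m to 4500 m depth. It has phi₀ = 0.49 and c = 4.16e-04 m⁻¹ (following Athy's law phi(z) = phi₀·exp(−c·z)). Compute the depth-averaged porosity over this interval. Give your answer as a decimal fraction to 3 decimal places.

0.096

Working in km (1 km = 1000 m; c in km⁻¹ = c in m⁻¹ × 1000):
⟨phi⟩ = (1/(z₂−z₁)) ∫ phi₀ e^(−cz) dz = phi₀·(e^(−c·z₁) − e^(−c·z₂)) / (c·(z₂−z₁))
e^(−0.416×3.4) = 0.2431; e^(−0.416×4.5) = 0.1538
⟨phi⟩ = 0.49 × (0.2431 − 0.1538) / (0.416 × 1.1) = 0.49 × 0.1951 = 0.0956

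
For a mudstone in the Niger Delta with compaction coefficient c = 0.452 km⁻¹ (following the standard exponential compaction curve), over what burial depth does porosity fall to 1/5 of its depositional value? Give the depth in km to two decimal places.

3.56 km

φ/φ₀ = 1/5 ⇒ exp(−c·z) = 1/5 ⇒ z = ln(5) / c
z = 1.6094 / 0.452 = 3.561 km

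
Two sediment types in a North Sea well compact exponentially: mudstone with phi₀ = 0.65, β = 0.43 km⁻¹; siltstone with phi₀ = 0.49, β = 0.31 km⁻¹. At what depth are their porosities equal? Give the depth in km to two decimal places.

2.35 km

Set phi₀ₐ e^(−βₐd) = phi₀ᵦ e^(−βᵦd) ⇒ ln(phi₀ₐ/phi₀ᵦ) = (βₐ − βᵦ)·d
d = ln(0.65/0.49) / (0.43 − 0.31) = 0.2826 / 0.12 = 2.355 km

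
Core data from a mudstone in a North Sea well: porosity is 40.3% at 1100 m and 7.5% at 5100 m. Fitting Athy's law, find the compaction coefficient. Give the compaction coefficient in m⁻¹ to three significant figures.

0.000420 m⁻¹

Working in km (1 km = 1000 m; k in km⁻¹ = k in m⁻¹ × 1000):
Athy: n(d) = n₀ e^(−kd) ⇒ n₁/n₂ = e^{k(d₂−d₁)} ⇒ k = ln(n₁/n₂)/(d₂−d₁)
k = ln(0.403/0.075) / (5.1 − 1.1) = ln(5.373) / 4 = 1.6814 / 4 = 0.4204 km⁻¹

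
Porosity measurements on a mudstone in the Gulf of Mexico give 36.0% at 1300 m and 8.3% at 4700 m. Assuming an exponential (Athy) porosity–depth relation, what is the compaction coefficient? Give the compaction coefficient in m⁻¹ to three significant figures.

Working in km (1 km = 1000 m; β in km⁻¹ = β in m⁻¹ × 1000):
Athy: phi(d) = phi₀ e^(−βd) ⇒ phi₁/phi₂ = e^{β(d₂−d₁)} ⇒ β = ln(phi₁/phi₂)/(d₂−d₁)
β = ln(0.36/0.083) / (4.7 − 1.3) = ln(4.337) / 3.4 = 1.4673 / 3.4 = 0.4315 km⁻¹

0.000432 m⁻¹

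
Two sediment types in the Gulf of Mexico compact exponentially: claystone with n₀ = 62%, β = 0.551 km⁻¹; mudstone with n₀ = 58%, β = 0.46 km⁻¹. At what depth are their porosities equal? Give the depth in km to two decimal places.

Set n₀ₐ e^(−βₐz) = n₀ᵦ e^(−βᵦz) ⇒ ln(n₀ₐ/n₀ᵦ) = (βₐ − βᵦ)·z
z = ln(0.62/0.58) / (0.551 − 0.46) = 0.0667 / 0.091 = 0.733 km

0.73 km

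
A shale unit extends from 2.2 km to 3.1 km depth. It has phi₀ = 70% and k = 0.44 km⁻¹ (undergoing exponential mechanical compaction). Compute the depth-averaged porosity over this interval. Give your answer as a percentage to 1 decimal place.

22.0%

⟨phi⟩ = (1/(z₂−z₁)) ∫ phi₀ e^(−kz) dz = phi₀·(e^(−k·z₁) − e^(−k·z₂)) / (k·(z₂−z₁))
e^(−0.44×2.2) = 0.3798; e^(−0.44×3.1) = 0.2556
⟨phi⟩ = 0.7 × (0.3798 − 0.2556) / (0.44 × 0.9) = 0.7 × 0.3137 = 0.2196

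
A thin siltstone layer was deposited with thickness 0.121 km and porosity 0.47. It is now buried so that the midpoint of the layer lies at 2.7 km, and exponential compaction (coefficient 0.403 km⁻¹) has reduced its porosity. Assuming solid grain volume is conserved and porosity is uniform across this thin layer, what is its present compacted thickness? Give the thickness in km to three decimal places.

0.076 km

Porosity at 2.7 km: phi = 0.47·exp(−0.403×2.7) = 0.1583
Solid-volume conservation: h(1−phi) = h₀(1−phi₀) ⇒ h = h₀·(1−phi₀)/(1−phi)
h = 0.121 × (1 − 0.47)/(1 − 0.1583) = 0.121 × 0.6297 = 0.0762 km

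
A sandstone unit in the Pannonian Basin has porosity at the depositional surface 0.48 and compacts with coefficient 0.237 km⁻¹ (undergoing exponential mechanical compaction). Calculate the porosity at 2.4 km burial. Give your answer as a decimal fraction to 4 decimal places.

n = n₀·exp(−c·Z) = 0.48 × exp(−0.237 × 2.4) = 0.48 × exp(−0.5688)
  = 0.48 × 0.5662 = 0.2718

0.2718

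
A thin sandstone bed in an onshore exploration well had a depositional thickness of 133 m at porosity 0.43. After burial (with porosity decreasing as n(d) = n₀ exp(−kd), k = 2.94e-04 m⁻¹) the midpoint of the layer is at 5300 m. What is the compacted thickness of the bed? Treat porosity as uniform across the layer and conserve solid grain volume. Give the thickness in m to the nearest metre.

83 m

Working in km (1 km = 1000 m; k in km⁻¹ = k in m⁻¹ × 1000):
Porosity at 5.3 km: n = 0.43·exp(−0.294×5.3) = 0.0905
Solid-volume conservation: h(1−n) = h₀(1−n₀) ⇒ h = h₀·(1−n₀)/(1−n)
h = 0.133 × (1 − 0.43)/(1 − 0.0905) = 0.133 × 0.6267 = 0.0834 km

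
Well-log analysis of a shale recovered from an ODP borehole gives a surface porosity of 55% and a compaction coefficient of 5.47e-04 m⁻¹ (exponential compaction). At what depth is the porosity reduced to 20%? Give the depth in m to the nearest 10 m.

1850 m

Working in km (1 km = 1000 m; k in km⁻¹ = k in m⁻¹ × 1000):
Invert Athy's law: d = ln(n₀/n) / k
d = ln(0.55/0.2) / 0.547 = ln(2.75) / 0.547 = 1.0116 / 0.547 = 1.849 km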